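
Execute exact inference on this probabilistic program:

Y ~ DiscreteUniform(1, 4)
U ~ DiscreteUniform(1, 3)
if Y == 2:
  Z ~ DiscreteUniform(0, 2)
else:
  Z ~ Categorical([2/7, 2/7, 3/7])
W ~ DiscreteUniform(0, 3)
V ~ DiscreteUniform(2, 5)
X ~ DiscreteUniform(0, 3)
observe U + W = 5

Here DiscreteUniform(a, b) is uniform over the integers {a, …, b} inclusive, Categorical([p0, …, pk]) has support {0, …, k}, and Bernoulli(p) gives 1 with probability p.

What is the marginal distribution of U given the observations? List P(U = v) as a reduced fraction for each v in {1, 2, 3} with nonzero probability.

Enumerate traces; 384 have nonzero weight after conditioning:
  (Y=1, U=2, Z=0, W=3, V=2, X=0) weight 1/2688
  (Y=1, U=2, Z=0, W=3, V=2, X=1) weight 1/2688
  (Y=1, U=2, Z=0, W=3, V=2, X=2) weight 1/2688
  (Y=1, U=2, Z=0, W=3, V=2, X=3) weight 1/2688
  (Y=1, U=2, Z=0, W=3, V=3, X=0) weight 1/2688
  (Y=1, U=2, Z=0, W=3, V=3, X=1) weight 1/2688
  (Y=1, U=2, Z=0, W=3, V=3, X=2) weight 1/2688
  (Y=1, U=2, Z=0, W=3, V=3, X=3) weight 1/2688
  (Y=1, U=3, Z=0, W=2, V=2, X=0) weight 1/2688
  … 375 more
Group by U:
  weight(U=2) = 1/12
  weight(U=3) = 1/12
Total weight = 1/12 + 1/12 = 1/6
P(U=2 | obs) = 1/12 / 1/6 = 1/2
P(U=3 | obs) = 1/12 / 1/6 = 1/2

P(U=2) = 1/2, P(U=3) = 1/2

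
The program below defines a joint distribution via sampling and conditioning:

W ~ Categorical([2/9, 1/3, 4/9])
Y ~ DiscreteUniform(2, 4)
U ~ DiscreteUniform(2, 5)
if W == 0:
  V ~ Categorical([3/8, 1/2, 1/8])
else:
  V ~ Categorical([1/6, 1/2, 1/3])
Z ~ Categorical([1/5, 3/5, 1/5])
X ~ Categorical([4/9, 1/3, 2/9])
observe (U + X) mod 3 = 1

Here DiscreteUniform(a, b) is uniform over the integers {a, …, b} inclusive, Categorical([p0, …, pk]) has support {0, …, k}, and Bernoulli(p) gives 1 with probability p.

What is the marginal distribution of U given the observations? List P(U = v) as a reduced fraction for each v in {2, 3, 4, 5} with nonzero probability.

Enumerate traces; 324 have nonzero weight after conditioning:
  (W=0, Y=2, U=2, V=0, Z=0, X=2) weight 1/3240
  (W=0, Y=2, U=2, V=0, Z=1, X=2) weight 1/1080
  (W=0, Y=2, U=2, V=0, Z=2, X=2) weight 1/3240
  (W=0, Y=2, U=2, V=1, Z=0, X=2) weight 1/2430
  (W=0, Y=2, U=2, V=1, Z=1, X=2) weight 1/810
  (W=0, Y=2, U=2, V=1, Z=2, X=2) weight 1/2430
  (W=0, Y=2, U=2, V=2, Z=0, X=2) weight 1/9720
  (W=0, Y=2, U=2, V=2, Z=1, X=2) weight 1/3240
  (W=0, Y=2, U=3, V=0, Z=0, X=1) weight 1/2160
  (W=0, Y=2, U=4, V=0, Z=0, X=0) weight 1/1620
  … 314 more
Group by U:
  weight(U=2) = 1/18
  weight(U=3) = 1/12
  weight(U=4) = 1/9
  weight(U=5) = 1/18
Total weight = 1/18 + 1/12 + 1/9 + 1/18 = 11/36
P(U=2 | obs) = 1/18 / 11/36 = 2/11
P(U=3 | obs) = 1/12 / 11/36 = 3/11
P(U=4 | obs) = 1/9 / 11/36 = 4/11
P(U=5 | obs) = 1/18 / 11/36 = 2/11

P(U=2) = 2/11, P(U=3) = 3/11, P(U=4) = 4/11, P(U=5) = 2/11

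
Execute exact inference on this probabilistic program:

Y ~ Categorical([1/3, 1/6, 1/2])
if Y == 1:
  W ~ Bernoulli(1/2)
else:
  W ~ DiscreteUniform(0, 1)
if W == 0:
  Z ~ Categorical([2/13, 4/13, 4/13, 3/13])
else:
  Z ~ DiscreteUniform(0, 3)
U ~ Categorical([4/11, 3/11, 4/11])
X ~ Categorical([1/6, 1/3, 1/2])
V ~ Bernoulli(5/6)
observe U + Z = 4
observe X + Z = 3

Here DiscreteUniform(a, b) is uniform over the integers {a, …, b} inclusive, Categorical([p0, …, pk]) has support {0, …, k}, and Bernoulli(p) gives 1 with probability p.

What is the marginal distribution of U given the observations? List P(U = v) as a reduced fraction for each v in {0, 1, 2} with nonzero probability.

P(U=1) = 75/307, P(U=2) = 232/307

Enumerate traces; 24 have nonzero weight after conditioning:
  (Y=0, W=0, Z=2, U=2, X=1, V=0) weight 4/3861
  (Y=0, W=0, Z=2, U=2, X=1, V=1) weight 20/3861
  (Y=0, W=0, Z=3, U=1, X=0, V=0) weight 1/3432
  (Y=0, W=0, Z=3, U=1, X=0, V=1) weight 5/3432
  (Y=0, W=1, Z=2, U=2, X=1, V=0) weight 1/1188
  (Y=0, W=1, Z=2, U=2, X=1, V=1) weight 5/1188
  (Y=0, W=1, Z=3, U=1, X=0, V=0) weight 1/3168
  (Y=0, W=1, Z=3, U=1, X=0, V=1) weight 5/3168
  … 16 more
Group by U:
  weight(U=1) = 25/2288
  weight(U=2) = 29/858
Total weight = 25/2288 + 29/858 = 307/6864
P(U=1 | obs) = 25/2288 / 307/6864 = 75/307
P(U=2 | obs) = 29/858 / 307/6864 = 232/307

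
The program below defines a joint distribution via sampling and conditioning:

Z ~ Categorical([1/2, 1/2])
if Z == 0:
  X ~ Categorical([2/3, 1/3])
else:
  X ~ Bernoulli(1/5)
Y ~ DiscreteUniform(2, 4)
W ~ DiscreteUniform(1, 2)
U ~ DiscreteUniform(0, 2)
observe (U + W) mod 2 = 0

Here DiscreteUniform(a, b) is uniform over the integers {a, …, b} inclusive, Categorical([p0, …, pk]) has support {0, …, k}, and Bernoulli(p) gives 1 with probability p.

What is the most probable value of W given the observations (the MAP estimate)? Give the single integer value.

Enumerate traces; 36 have nonzero weight after conditioning:
  (Z=0, X=0, Y=2, W=1, U=1) weight 1/54
  (Z=0, X=0, Y=2, W=2, U=0) weight 1/54
  (Z=0, X=0, Y=2, W=2, U=2) weight 1/54
  (Z=0, X=0, Y=3, W=1, U=1) weight 1/54
  (Z=0, X=0, Y=3, W=2, U=0) weight 1/54
  (Z=0, X=0, Y=3, W=2, U=2) weight 1/54
  (Z=0, X=0, Y=4, W=1, U=1) weight 1/54
  (Z=0, X=0, Y=4, W=2, U=0) weight 1/54
  … 28 more
Group by W:
  weight(W=1) = 1/6
  weight(W=2) = 1/3
Total weight = 1/6 + 1/3 = 1/2
P(W=1 | obs) = 1/6 / 1/2 = 1/3
P(W=2 | obs) = 1/3 / 1/2 = 2/3
argmax = 2

argmax_v P(W = v | obs) = 2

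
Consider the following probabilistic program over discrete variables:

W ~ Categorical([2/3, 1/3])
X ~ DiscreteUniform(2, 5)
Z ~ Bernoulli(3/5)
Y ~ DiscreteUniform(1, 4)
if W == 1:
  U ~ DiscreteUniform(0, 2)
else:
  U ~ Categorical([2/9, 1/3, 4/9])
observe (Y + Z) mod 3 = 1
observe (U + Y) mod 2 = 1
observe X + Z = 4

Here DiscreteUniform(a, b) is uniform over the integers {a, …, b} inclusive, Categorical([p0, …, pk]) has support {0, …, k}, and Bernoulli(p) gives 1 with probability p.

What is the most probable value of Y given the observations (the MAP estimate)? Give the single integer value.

Enumerate traces; 10 have nonzero weight after conditioning:
  (W=0, X=3, Z=1, Y=3, U=0) weight 1/180
  (W=0, X=3, Z=1, Y=3, U=2) weight 1/90
  (W=0, X=4, Z=0, Y=1, U=0) weight 1/270
  (W=0, X=4, Z=0, Y=1, U=2) weight 1/135
  (W=0, X=4, Z=0, Y=4, U=1) weight 1/180
  (W=1, X=3, Z=1, Y=3, U=0) weight 1/240
  (W=1, X=3, Z=1, Y=3, U=2) weight 1/240
  (W=1, X=4, Z=0, Y=1, U=0) weight 1/360
  … 2 more
Group by Y:
  weight(Y=1) = 1/60
  weight(Y=3) = 1/40
  weight(Y=4) = 1/120
Total weight = 1/60 + 1/40 + 1/120 = 1/20
P(Y=1 | obs) = 1/60 / 1/20 = 1/3
P(Y=3 | obs) = 1/40 / 1/20 = 1/2
P(Y=4 | obs) = 1/120 / 1/20 = 1/6
argmax = 3

argmax_v P(Y = v | obs) = 3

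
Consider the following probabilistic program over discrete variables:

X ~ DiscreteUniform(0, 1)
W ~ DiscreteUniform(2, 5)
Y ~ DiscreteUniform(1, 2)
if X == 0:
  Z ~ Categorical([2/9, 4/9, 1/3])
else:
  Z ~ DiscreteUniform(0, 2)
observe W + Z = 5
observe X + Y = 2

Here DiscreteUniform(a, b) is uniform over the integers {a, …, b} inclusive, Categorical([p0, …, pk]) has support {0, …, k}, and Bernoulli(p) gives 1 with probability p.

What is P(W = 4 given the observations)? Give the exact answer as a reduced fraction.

P(W = 4 | obs) = 7/18

Enumerate traces; 6 have nonzero weight after conditioning:
  (X=0, W=3, Y=2, Z=2) weight 1/48
  (X=0, W=4, Y=2, Z=1) weight 1/36
  (X=0, W=5, Y=2, Z=0) weight 1/72
  (X=1, W=3, Y=1, Z=2) weight 1/48
  (X=1, W=4, Y=1, Z=1) weight 1/48
  (X=1, W=5, Y=1, Z=0) weight 1/48
Group by W:
  weight(W=3) = 1/24
  weight(W=4) = 7/144
  weight(W=5) = 5/144
Total weight = 1/24 + 7/144 + 5/144 = 1/8
P(W=3 | obs) = 1/24 / 1/8 = 1/3
P(W=4 | obs) = 7/144 / 1/8 = 7/18
P(W=5 | obs) = 5/144 / 1/8 = 5/18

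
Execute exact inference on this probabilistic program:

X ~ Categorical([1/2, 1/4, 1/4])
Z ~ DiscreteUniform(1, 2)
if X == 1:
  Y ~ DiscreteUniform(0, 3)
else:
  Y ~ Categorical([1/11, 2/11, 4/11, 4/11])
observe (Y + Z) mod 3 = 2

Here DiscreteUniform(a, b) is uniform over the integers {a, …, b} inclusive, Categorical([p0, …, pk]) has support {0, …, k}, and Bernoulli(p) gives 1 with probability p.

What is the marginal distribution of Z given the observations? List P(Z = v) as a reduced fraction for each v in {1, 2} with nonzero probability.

Enumerate traces; 9 have nonzero weight after conditioning:
  (X=0, Z=1, Y=1) weight 1/22
  (X=0, Z=2, Y=0) weight 1/44
  (X=0, Z=2, Y=3) weight 1/11
  (X=1, Z=1, Y=1) weight 1/32
  (X=1, Z=2, Y=0) weight 1/32
  (X=1, Z=2, Y=3) weight 1/32
  (X=2, Z=1, Y=1) weight 1/44
  (X=2, Z=2, Y=0) weight 1/88
  … 1 more
Group by Z:
  weight(Z=1) = 35/352
  weight(Z=2) = 41/176
Total weight = 35/352 + 41/176 = 117/352
P(Z=1 | obs) = 35/352 / 117/352 = 35/117
P(Z=2 | obs) = 41/176 / 117/352 = 82/117

P(Z=1) = 35/117, P(Z=2) = 82/117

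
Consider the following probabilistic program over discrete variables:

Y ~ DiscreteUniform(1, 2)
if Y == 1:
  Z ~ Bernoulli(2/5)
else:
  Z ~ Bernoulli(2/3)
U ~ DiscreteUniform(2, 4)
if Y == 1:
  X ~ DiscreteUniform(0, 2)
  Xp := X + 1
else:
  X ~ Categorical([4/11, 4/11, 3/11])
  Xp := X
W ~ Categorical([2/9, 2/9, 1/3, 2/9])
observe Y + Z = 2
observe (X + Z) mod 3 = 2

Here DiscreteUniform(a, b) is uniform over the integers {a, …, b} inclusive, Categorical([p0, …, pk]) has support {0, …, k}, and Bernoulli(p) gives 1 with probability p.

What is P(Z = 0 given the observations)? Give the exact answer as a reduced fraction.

P(Z = 0 | obs) = 15/37

Enumerate traces; 24 have nonzero weight after conditioning:
  (Y=1, Z=1, U=2, X=1, W=0) weight 2/405
  (Y=1, Z=1, U=2, X=1, W=1) weight 2/405
  (Y=1, Z=1, U=2, X=1, W=2) weight 1/135
  (Y=1, Z=1, U=2, X=1, W=3) weight 2/405
  (Y=1, Z=1, U=3, X=1, W=0) weight 2/405
  (Y=1, Z=1, U=3, X=1, W=1) weight 2/405
  (Y=1, Z=1, U=3, X=1, W=2) weight 1/135
  (Y=1, Z=1, U=3, X=1, W=3) weight 2/405
  (Y=2, Z=0, U=2, X=2, W=0) weight 1/297
  … 15 more
Group by Z:
  weight(Z=0) = 1/22
  weight(Z=1) = 1/15
Total weight = 1/22 + 1/15 = 37/330
P(Z=0 | obs) = 1/22 / 37/330 = 15/37
P(Z=1 | obs) = 1/15 / 37/330 = 22/37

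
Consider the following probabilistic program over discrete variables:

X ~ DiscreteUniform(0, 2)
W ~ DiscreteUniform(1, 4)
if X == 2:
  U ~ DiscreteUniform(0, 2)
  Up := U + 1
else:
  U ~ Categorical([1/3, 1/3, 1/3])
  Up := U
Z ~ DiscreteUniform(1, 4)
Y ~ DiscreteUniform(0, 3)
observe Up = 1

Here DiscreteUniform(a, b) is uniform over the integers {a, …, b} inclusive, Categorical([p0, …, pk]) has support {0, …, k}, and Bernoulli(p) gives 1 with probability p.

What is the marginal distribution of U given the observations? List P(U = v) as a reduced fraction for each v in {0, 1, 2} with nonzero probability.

Enumerate traces; 192 have nonzero weight after conditioning:
  (X=0, W=1, U=1, Z=1, Y=0) weight 1/576
  (X=0, W=1, U=1, Z=1, Y=1) weight 1/576
  (X=0, W=1, U=1, Z=1, Y=2) weight 1/576
  (X=0, W=1, U=1, Z=1, Y=3) weight 1/576
  (X=0, W=1, U=1, Z=2, Y=0) weight 1/576
  (X=0, W=1, U=1, Z=2, Y=1) weight 1/576
  (X=0, W=1, U=1, Z=2, Y=2) weight 1/576
  (X=0, W=1, U=1, Z=2, Y=3) weight 1/576
  (X=2, W=1, U=0, Z=1, Y=0) weight 1/576
  … 183 more
Group by U:
  weight(U=0) = 1/9
  weight(U=1) = 2/9
Total weight = 1/9 + 2/9 = 1/3
P(U=0 | obs) = 1/9 / 1/3 = 1/3
P(U=1 | obs) = 2/9 / 1/3 = 2/3

P(U=0) = 1/3, P(U=1) = 2/3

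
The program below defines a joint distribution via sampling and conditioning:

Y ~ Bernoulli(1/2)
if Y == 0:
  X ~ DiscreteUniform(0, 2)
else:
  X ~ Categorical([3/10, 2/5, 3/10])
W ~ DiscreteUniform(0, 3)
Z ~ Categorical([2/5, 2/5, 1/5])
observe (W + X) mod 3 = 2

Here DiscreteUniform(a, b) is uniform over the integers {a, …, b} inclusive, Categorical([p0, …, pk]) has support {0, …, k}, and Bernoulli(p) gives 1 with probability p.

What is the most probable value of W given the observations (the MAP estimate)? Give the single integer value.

Enumerate traces; 24 have nonzero weight after conditioning:
  (Y=0, X=0, W=2, Z=0) weight 1/60
  (Y=0, X=0, W=2, Z=1) weight 1/60
  (Y=0, X=0, W=2, Z=2) weight 1/120
  (Y=0, X=1, W=1, Z=0) weight 1/60
  (Y=0, X=1, W=1, Z=1) weight 1/60
  (Y=0, X=1, W=1, Z=2) weight 1/120
  (Y=0, X=2, W=0, Z=0) weight 1/60
  (Y=0, X=2, W=0, Z=1) weight 1/60
  (Y=0, X=2, W=3, Z=0) weight 1/60
  … 15 more
Group by W:
  weight(W=0) = 19/240
  weight(W=1) = 11/120
  weight(W=2) = 19/240
  weight(W=3) = 19/240
Total weight = 19/240 + 11/120 + 19/240 + 19/240 = 79/240
P(W=0 | obs) = 19/240 / 79/240 = 19/79
P(W=1 | obs) = 11/120 / 79/240 = 22/79
P(W=2 | obs) = 19/240 / 79/240 = 19/79
P(W=3 | obs) = 19/240 / 79/240 = 19/79
argmax = 1

argmax_v P(W = v | obs) = 1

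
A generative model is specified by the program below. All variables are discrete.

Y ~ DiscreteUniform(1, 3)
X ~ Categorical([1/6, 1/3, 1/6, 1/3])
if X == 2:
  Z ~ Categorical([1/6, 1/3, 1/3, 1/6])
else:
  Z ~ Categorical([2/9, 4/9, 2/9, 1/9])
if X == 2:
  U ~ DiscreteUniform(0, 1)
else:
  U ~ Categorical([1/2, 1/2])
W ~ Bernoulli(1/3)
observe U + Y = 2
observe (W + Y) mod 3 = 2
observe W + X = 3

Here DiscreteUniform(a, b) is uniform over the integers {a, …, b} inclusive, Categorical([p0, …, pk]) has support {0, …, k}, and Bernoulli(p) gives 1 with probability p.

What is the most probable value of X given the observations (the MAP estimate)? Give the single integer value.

Enumerate traces; 8 have nonzero weight after conditioning:
  (Y=1, X=2, Z=0, U=1, W=1) weight 1/648
  (Y=1, X=2, Z=1, U=1, W=1) weight 1/324
  (Y=1, X=2, Z=2, U=1, W=1) weight 1/324
  (Y=1, X=2, Z=3, U=1, W=1) weight 1/648
  (Y=2, X=3, Z=0, U=0, W=0) weight 2/243
  (Y=2, X=3, Z=1, U=0, W=0) weight 4/243
  (Y=2, X=3, Z=2, U=0, W=0) weight 2/243
  (Y=2, X=3, Z=3, U=0, W=0) weight 1/243
Group by X:
  weight(X=2) = 1/108
  weight(X=3) = 1/27
Total weight = 1/108 + 1/27 = 5/108
P(X=2 | obs) = 1/108 / 5/108 = 1/5
P(X=3 | obs) = 1/27 / 5/108 = 4/5
argmax = 3

argmax_v P(X = v | obs) = 3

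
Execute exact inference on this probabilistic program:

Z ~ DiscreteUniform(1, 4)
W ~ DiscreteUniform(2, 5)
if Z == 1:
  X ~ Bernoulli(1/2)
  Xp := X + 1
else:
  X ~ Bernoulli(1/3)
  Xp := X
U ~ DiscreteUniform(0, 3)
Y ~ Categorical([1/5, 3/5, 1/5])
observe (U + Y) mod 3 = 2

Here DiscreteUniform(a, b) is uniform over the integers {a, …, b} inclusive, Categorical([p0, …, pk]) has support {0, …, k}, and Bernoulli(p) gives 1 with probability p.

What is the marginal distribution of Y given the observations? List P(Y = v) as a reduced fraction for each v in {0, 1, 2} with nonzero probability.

P(Y=0) = 1/6, P(Y=1) = 1/2, P(Y=2) = 1/3

Enumerate traces; 128 have nonzero weight after conditioning:
  (Z=1, W=2, X=0, U=0, Y=2) weight 1/640
  (Z=1, W=2, X=0, U=1, Y=1) weight 3/640
  (Z=1, W=2, X=0, U=2, Y=0) weight 1/640
  (Z=1, W=2, X=0, U=3, Y=2) weight 1/640
  (Z=1, W=2, X=1, U=0, Y=2) weight 1/640
  (Z=1, W=2, X=1, U=1, Y=1) weight 3/640
  (Z=1, W=2, X=1, U=2, Y=0) weight 1/640
  (Z=1, W=2, X=1, U=3, Y=2) weight 1/640
  … 120 more
Group by Y:
  weight(Y=0) = 1/20
  weight(Y=1) = 3/20
  weight(Y=2) = 1/10
Total weight = 1/20 + 3/20 + 1/10 = 3/10
P(Y=0 | obs) = 1/20 / 3/10 = 1/6
P(Y=1 | obs) = 3/20 / 3/10 = 1/2
P(Y=2 | obs) = 1/10 / 3/10 = 1/3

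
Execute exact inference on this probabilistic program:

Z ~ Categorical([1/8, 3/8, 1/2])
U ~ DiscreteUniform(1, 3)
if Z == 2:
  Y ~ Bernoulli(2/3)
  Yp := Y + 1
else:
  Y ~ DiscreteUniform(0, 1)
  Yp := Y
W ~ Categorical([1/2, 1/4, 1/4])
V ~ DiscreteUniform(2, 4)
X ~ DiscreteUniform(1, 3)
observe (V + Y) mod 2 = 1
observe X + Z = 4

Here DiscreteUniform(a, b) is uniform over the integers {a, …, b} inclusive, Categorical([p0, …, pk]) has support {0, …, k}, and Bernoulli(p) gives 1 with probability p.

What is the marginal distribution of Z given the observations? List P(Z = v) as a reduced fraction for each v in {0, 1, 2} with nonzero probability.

Enumerate traces; 54 have nonzero weight after conditioning:
  (Z=1, U=1, Y=0, W=0, V=3, X=3) weight 1/288
  (Z=1, U=1, Y=0, W=1, V=3, X=3) weight 1/576
  (Z=1, U=1, Y=0, W=2, V=3, X=3) weight 1/576
  (Z=1, U=1, Y=1, W=0, V=2, X=3) weight 1/288
  (Z=1, U=1, Y=1, W=0, V=4, X=3) weight 1/288
  (Z=1, U=1, Y=1, W=1, V=2, X=3) weight 1/576
  (Z=1, U=1, Y=1, W=1, V=4, X=3) weight 1/576
  (Z=1, U=1, Y=1, W=2, V=2, X=3) weight 1/576
  (Z=2, U=1, Y=0, W=0, V=3, X=2) weight 1/324
  … 45 more
Group by Z:
  weight(Z=1) = 1/16
  weight(Z=2) = 5/54
Total weight = 1/16 + 5/54 = 67/432
P(Z=1 | obs) = 1/16 / 67/432 = 27/67
P(Z=2 | obs) = 5/54 / 67/432 = 40/67

P(Z=1) = 27/67, P(Z=2) = 40/67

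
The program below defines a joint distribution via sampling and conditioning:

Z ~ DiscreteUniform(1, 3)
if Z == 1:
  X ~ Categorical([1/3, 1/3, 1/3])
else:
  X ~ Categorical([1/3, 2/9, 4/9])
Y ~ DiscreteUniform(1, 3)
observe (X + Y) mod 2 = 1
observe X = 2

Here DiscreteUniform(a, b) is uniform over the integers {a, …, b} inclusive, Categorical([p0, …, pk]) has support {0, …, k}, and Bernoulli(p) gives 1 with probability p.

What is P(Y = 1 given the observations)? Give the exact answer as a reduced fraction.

Enumerate traces; 6 have nonzero weight after conditioning:
  (Z=1, X=2, Y=1) weight 1/27
  (Z=1, X=2, Y=3) weight 1/27
  (Z=2, X=2, Y=1) weight 4/81
  (Z=2, X=2, Y=3) weight 4/81
  (Z=3, X=2, Y=1) weight 4/81
  (Z=3, X=2, Y=3) weight 4/81
Group by Y:
  weight(Y=1) = 11/81
  weight(Y=3) = 11/81
Total weight = 11/81 + 11/81 = 22/81
P(Y=1 | obs) = 11/81 / 22/81 = 1/2
P(Y=3 | obs) = 11/81 / 22/81 = 1/2

P(Y = 1 | obs) = 1/2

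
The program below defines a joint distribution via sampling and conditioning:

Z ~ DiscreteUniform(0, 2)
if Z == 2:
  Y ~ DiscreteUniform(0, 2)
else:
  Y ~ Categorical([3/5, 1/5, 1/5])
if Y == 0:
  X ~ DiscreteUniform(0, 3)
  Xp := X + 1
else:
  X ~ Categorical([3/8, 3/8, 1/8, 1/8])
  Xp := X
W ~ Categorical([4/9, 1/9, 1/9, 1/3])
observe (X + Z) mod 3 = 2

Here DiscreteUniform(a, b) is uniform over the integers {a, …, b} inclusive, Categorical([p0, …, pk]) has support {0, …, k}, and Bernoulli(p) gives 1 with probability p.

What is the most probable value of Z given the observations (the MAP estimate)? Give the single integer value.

argmax_v P(Z = v | obs) = 2

Enumerate traces; 48 have nonzero weight after conditioning:
  (Z=0, Y=0, X=2, W=0) weight 1/45
  (Z=0, Y=0, X=2, W=1) weight 1/180
  (Z=0, Y=0, X=2, W=2) weight 1/180
  (Z=0, Y=0, X=2, W=3) weight 1/60
  (Z=0, Y=1, X=2, W=0) weight 1/270
  (Z=0, Y=1, X=2, W=1) weight 1/1080
  (Z=0, Y=1, X=2, W=2) weight 1/1080
  (Z=0, Y=1, X=2, W=3) weight 1/360
  (Z=1, Y=0, X=1, W=0) weight 1/45
  (Z=2, Y=0, X=0, W=0) weight 1/81
  … 38 more
Group by Z:
  weight(Z=0) = 1/15
  weight(Z=1) = 1/10
  weight(Z=2) = 1/6
Total weight = 1/15 + 1/10 + 1/6 = 1/3
P(Z=0 | obs) = 1/15 / 1/3 = 1/5
P(Z=1 | obs) = 1/10 / 1/3 = 3/10
P(Z=2 | obs) = 1/6 / 1/3 = 1/2
argmax = 2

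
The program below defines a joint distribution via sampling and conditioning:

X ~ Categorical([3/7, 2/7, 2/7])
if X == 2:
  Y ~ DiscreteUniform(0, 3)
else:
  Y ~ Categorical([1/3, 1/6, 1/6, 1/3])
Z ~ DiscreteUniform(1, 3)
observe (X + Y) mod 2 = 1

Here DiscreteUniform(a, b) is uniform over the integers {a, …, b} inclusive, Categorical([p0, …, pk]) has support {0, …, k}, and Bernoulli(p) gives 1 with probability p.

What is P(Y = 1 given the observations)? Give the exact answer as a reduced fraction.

Enumerate traces; 18 have nonzero weight after conditioning:
  (X=0, Y=1, Z=1) weight 1/42
  (X=0, Y=1, Z=2) weight 1/42
  (X=0, Y=1, Z=3) weight 1/42
  (X=0, Y=3, Z=1) weight 1/21
  (X=0, Y=3, Z=2) weight 1/21
  (X=0, Y=3, Z=3) weight 1/21
  (X=1, Y=0, Z=1) weight 2/63
  (X=1, Y=0, Z=2) weight 2/63
  (X=1, Y=2, Z=1) weight 1/63
  … 9 more
Group by Y:
  weight(Y=0) = 2/21
  weight(Y=1) = 1/7
  weight(Y=2) = 1/21
  weight(Y=3) = 3/14
Total weight = 2/21 + 1/7 + 1/21 + 3/14 = 1/2
P(Y=0 | obs) = 2/21 / 1/2 = 4/21
P(Y=1 | obs) = 1/7 / 1/2 = 2/7
P(Y=2 | obs) = 1/21 / 1/2 = 2/21
P(Y=3 | obs) = 3/14 / 1/2 = 3/7

P(Y = 1 | obs) = 2/7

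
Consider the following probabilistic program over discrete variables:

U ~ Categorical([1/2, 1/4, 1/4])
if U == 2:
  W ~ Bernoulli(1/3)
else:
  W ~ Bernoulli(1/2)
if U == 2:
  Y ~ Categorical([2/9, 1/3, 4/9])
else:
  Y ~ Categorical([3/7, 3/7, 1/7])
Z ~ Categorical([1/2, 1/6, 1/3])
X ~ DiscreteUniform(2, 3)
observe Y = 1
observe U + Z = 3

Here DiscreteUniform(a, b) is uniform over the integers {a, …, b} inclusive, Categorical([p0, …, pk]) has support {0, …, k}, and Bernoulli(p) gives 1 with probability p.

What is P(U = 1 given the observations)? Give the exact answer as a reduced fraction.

Enumerate traces; 8 have nonzero weight after conditioning:
  (U=1, W=0, Y=1, Z=2, X=2) weight 1/112
  (U=1, W=0, Y=1, Z=2, X=3) weight 1/112
  (U=1, W=1, Y=1, Z=2, X=2) weight 1/112
  (U=1, W=1, Y=1, Z=2, X=3) weight 1/112
  (U=2, W=0, Y=1, Z=1, X=2) weight 1/216
  (U=2, W=0, Y=1, Z=1, X=3) weight 1/216
  (U=2, W=1, Y=1, Z=1, X=2) weight 1/432
  (U=2, W=1, Y=1, Z=1, X=3) weight 1/432
Group by U:
  weight(U=1) = 1/28
  weight(U=2) = 1/72
Total weight = 1/28 + 1/72 = 25/504
P(U=1 | obs) = 1/28 / 25/504 = 18/25
P(U=2 | obs) = 1/72 / 25/504 = 7/25

P(U = 1 | obs) = 18/25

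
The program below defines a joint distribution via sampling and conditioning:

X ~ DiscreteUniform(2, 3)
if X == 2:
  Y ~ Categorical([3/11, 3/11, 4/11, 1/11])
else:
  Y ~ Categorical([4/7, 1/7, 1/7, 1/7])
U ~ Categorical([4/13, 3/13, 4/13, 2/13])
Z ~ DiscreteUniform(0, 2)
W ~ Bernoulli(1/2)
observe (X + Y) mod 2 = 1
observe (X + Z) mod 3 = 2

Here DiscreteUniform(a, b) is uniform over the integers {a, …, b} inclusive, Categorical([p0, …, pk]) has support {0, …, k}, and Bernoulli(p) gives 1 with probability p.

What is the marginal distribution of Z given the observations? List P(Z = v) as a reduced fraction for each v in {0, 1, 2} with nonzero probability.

P(Z=0) = 28/83, P(Z=2) = 55/83

Enumerate traces; 32 have nonzero weight after conditioning:
  (X=2, Y=1, U=0, Z=0, W=0) weight 1/143
  (X=2, Y=1, U=0, Z=0, W=1) weight 1/143
  (X=2, Y=1, U=1, Z=0, W=0) weight 3/572
  (X=2, Y=1, U=1, Z=0, W=1) weight 3/572
  (X=2, Y=1, U=2, Z=0, W=0) weight 1/143
  (X=2, Y=1, U=2, Z=0, W=1) weight 1/143
  (X=2, Y=1, U=3, Z=0, W=0) weight 1/286
  (X=2, Y=1, U=3, Z=0, W=1) weight 1/286
  (X=3, Y=0, U=0, Z=2, W=0) weight 4/273
  … 23 more
Group by Z:
  weight(Z=0) = 2/33
  weight(Z=2) = 5/42
Total weight = 2/33 + 5/42 = 83/462
P(Z=0 | obs) = 2/33 / 83/462 = 28/83
P(Z=2 | obs) = 5/42 / 83/462 = 55/83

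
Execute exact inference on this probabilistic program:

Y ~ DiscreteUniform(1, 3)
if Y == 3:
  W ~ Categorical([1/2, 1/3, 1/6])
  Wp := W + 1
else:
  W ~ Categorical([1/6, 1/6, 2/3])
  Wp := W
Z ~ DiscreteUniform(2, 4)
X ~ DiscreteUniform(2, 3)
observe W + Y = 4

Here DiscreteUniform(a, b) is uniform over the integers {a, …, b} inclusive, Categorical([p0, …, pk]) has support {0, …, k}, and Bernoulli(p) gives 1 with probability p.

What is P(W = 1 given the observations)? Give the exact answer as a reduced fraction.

Enumerate traces; 12 have nonzero weight after conditioning:
  (Y=2, W=2, Z=2, X=2) weight 1/27
  (Y=2, W=2, Z=2, X=3) weight 1/27
  (Y=2, W=2, Z=3, X=2) weight 1/27
  (Y=2, W=2, Z=3, X=3) weight 1/27
  (Y=2, W=2, Z=4, X=2) weight 1/27
  (Y=2, W=2, Z=4, X=3) weight 1/27
  (Y=3, W=1, Z=2, X=2) weight 1/54
  (Y=3, W=1, Z=2, X=3) weight 1/54
  … 4 more
Group by W:
  weight(W=1) = 1/9
  weight(W=2) = 2/9
Total weight = 1/9 + 2/9 = 1/3
P(W=1 | obs) = 1/9 / 1/3 = 1/3
P(W=2 | obs) = 2/9 / 1/3 = 2/3

P(W = 1 | obs) = 1/3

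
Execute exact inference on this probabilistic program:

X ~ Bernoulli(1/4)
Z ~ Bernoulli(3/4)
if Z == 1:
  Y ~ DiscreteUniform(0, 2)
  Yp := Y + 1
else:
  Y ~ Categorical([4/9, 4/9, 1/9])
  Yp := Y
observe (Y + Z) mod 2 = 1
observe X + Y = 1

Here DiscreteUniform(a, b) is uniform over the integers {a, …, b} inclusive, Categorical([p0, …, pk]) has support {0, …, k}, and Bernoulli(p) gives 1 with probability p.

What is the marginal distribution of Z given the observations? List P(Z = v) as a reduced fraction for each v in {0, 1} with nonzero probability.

P(Z=0) = 4/7, P(Z=1) = 3/7

Enumerate traces; 2 have nonzero weight after conditioning:
  (X=0, Z=0, Y=1) weight 1/12
  (X=1, Z=1, Y=0) weight 1/16
Group by Z:
  weight(Z=0) = 1/12
  weight(Z=1) = 1/16
Total weight = 1/12 + 1/16 = 7/48
P(Z=0 | obs) = 1/12 / 7/48 = 4/7
P(Z=1 | obs) = 1/16 / 7/48 = 3/7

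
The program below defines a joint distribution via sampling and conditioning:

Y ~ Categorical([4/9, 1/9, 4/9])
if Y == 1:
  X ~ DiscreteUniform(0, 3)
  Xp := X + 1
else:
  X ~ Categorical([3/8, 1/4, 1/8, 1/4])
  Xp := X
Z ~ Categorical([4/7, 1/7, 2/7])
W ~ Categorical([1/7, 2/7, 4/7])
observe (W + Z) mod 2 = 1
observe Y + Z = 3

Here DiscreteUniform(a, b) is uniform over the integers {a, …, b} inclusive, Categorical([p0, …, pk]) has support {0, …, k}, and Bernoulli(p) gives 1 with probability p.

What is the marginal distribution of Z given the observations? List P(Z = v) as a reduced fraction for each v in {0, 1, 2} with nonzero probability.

P(Z=1) = 5/6, P(Z=2) = 1/6

Enumerate traces; 12 have nonzero weight after conditioning:
  (Y=1, X=0, Z=2, W=1) weight 1/441
  (Y=1, X=1, Z=2, W=1) weight 1/441
  (Y=1, X=2, Z=2, W=1) weight 1/441
  (Y=1, X=3, Z=2, W=1) weight 1/441
  (Y=2, X=0, Z=1, W=0) weight 1/294
  (Y=2, X=0, Z=1, W=2) weight 2/147
  (Y=2, X=1, Z=1, W=0) weight 1/441
  (Y=2, X=1, Z=1, W=2) weight 4/441
  … 4 more
Group by Z:
  weight(Z=1) = 20/441
  weight(Z=2) = 4/441
Total weight = 20/441 + 4/441 = 8/147
P(Z=1 | obs) = 20/441 / 8/147 = 5/6
P(Z=2 | obs) = 4/441 / 8/147 = 1/6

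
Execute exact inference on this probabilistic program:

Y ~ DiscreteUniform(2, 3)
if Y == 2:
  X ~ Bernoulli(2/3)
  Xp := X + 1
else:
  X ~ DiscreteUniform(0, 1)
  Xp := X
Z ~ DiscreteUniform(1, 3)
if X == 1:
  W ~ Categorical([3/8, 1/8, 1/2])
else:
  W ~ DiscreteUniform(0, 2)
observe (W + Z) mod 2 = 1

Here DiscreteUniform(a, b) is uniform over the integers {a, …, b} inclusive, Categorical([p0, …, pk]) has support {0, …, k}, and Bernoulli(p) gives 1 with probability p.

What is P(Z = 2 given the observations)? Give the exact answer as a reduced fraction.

P(Z = 2 | obs) = 61/515

Enumerate traces; 20 have nonzero weight after conditioning:
  (Y=2, X=0, Z=1, W=0) weight 1/54
  (Y=2, X=0, Z=1, W=2) weight 1/54
  (Y=2, X=0, Z=2, W=1) weight 1/54
  (Y=2, X=0, Z=3, W=0) weight 1/54
  (Y=2, X=0, Z=3, W=2) weight 1/54
  (Y=2, X=1, Z=1, W=0) weight 1/24
  (Y=2, X=1, Z=1, W=2) weight 1/18
  (Y=2, X=1, Z=2, W=1) weight 1/72
  … 12 more
Group by Z:
  weight(Z=1) = 227/864
  weight(Z=2) = 61/864
  weight(Z=3) = 227/864
Total weight = 227/864 + 61/864 + 227/864 = 515/864
P(Z=1 | obs) = 227/864 / 515/864 = 227/515
P(Z=2 | obs) = 61/864 / 515/864 = 61/515
P(Z=3 | obs) = 227/864 / 515/864 = 227/515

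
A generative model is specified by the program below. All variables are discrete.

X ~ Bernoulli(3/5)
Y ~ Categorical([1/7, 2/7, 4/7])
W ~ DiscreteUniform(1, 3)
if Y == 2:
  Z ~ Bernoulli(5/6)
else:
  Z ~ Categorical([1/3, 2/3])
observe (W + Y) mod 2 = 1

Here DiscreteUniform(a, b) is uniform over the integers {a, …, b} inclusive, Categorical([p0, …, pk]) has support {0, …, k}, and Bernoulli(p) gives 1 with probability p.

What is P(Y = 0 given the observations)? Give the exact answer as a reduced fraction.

P(Y = 0 | obs) = 1/6

Enumerate traces; 20 have nonzero weight after conditioning:
  (X=0, Y=0, W=1, Z=0) weight 2/315
  (X=0, Y=0, W=1, Z=1) weight 4/315
  (X=0, Y=0, W=3, Z=0) weight 2/315
  (X=0, Y=0, W=3, Z=1) weight 4/315
  (X=0, Y=1, W=2, Z=0) weight 4/315
  (X=0, Y=1, W=2, Z=1) weight 8/315
  (X=0, Y=2, W=1, Z=0) weight 4/315
  (X=0, Y=2, W=1, Z=1) weight 4/63
  … 12 more
Group by Y:
  weight(Y=0) = 2/21
  weight(Y=1) = 2/21
  weight(Y=2) = 8/21
Total weight = 2/21 + 2/21 + 8/21 = 4/7
P(Y=0 | obs) = 2/21 / 4/7 = 1/6
P(Y=1 | obs) = 2/21 / 4/7 = 1/6
P(Y=2 | obs) = 8/21 / 4/7 = 2/3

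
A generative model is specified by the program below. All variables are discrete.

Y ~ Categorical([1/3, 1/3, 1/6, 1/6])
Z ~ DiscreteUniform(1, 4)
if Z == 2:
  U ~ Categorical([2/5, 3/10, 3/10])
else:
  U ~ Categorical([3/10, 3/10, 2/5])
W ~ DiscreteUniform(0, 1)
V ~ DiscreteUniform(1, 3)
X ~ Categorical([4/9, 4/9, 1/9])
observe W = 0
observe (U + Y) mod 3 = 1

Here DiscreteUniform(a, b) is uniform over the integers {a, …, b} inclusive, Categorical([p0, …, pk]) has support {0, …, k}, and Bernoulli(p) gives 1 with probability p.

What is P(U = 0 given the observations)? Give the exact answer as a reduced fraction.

P(U = 0 | obs) = 26/77

Enumerate traces; 144 have nonzero weight after conditioning:
  (Y=0, Z=1, U=1, W=0, V=1, X=0) weight 1/540
  (Y=0, Z=1, U=1, W=0, V=1, X=1) weight 1/540
  (Y=0, Z=1, U=1, W=0, V=1, X=2) weight 1/2160
  (Y=0, Z=1, U=1, W=0, V=2, X=0) weight 1/540
  (Y=0, Z=1, U=1, W=0, V=2, X=1) weight 1/540
  (Y=0, Z=1, U=1, W=0, V=2, X=2) weight 1/2160
  (Y=0, Z=1, U=1, W=0, V=3, X=0) weight 1/540
  (Y=0, Z=1, U=1, W=0, V=3, X=1) weight 1/540
  (Y=1, Z=1, U=0, W=0, V=1, X=0) weight 1/540
  (Y=2, Z=1, U=2, W=0, V=1, X=0) weight 1/810
  … 134 more
Group by U:
  weight(U=0) = 13/240
  weight(U=1) = 3/40
  weight(U=2) = 1/32
Total weight = 13/240 + 3/40 + 1/32 = 77/480
P(U=0 | obs) = 13/240 / 77/480 = 26/77
P(U=1 | obs) = 3/40 / 77/480 = 36/77
P(U=2 | obs) = 1/32 / 77/480 = 15/77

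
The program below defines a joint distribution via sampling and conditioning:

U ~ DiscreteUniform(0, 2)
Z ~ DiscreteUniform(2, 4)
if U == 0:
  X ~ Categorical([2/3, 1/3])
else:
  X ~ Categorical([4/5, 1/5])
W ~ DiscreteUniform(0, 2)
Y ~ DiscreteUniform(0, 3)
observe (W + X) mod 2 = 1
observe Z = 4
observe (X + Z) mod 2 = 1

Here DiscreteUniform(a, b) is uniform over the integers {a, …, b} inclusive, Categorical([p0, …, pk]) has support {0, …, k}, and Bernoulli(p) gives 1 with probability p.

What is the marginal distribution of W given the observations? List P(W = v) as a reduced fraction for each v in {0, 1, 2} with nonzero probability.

Enumerate traces; 24 have nonzero weight after conditioning:
  (U=0, Z=4, X=1, W=0, Y=0) weight 1/324
  (U=0, Z=4, X=1, W=0, Y=1) weight 1/324
  (U=0, Z=4, X=1, W=0, Y=2) weight 1/324
  (U=0, Z=4, X=1, W=0, Y=3) weight 1/324
  (U=0, Z=4, X=1, W=2, Y=0) weight 1/324
  (U=0, Z=4, X=1, W=2, Y=1) weight 1/324
  (U=0, Z=4, X=1, W=2, Y=2) weight 1/324
  (U=0, Z=4, X=1, W=2, Y=3) weight 1/324
  … 16 more
Group by W:
  weight(W=0) = 11/405
  weight(W=2) = 11/405
Total weight = 11/405 + 11/405 = 22/405
P(W=0 | obs) = 11/405 / 22/405 = 1/2
P(W=2 | obs) = 11/405 / 22/405 = 1/2

P(W=0) = 1/2, P(W=2) = 1/2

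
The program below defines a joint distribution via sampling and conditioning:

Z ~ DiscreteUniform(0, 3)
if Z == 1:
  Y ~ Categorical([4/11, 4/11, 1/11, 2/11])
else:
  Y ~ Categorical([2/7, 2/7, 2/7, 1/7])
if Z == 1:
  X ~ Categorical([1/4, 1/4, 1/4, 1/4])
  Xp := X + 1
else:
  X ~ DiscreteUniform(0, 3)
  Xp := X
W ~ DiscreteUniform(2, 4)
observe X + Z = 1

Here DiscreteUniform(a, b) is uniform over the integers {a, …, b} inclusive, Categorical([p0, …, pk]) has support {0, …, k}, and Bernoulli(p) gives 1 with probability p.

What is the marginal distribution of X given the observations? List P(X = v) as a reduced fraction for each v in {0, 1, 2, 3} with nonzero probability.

Enumerate traces; 24 have nonzero weight after conditioning:
  (Z=0, Y=0, X=1, W=2) weight 1/168
  (Z=0, Y=0, X=1, W=3) weight 1/168
  (Z=0, Y=0, X=1, W=4) weight 1/168
  (Z=0, Y=1, X=1, W=2) weight 1/168
  (Z=0, Y=1, X=1, W=3) weight 1/168
  (Z=0, Y=1, X=1, W=4) weight 1/168
  (Z=0, Y=2, X=1, W=2) weight 1/168
  (Z=0, Y=2, X=1, W=3) weight 1/168
  (Z=1, Y=0, X=0, W=2) weight 1/132
  … 15 more
Group by X:
  weight(X=0) = 1/16
  weight(X=1) = 1/16
Total weight = 1/16 + 1/16 = 1/8
P(X=0 | obs) = 1/16 / 1/8 = 1/2
P(X=1 | obs) = 1/16 / 1/8 = 1/2

P(X=0) = 1/2, P(X=1) = 1/2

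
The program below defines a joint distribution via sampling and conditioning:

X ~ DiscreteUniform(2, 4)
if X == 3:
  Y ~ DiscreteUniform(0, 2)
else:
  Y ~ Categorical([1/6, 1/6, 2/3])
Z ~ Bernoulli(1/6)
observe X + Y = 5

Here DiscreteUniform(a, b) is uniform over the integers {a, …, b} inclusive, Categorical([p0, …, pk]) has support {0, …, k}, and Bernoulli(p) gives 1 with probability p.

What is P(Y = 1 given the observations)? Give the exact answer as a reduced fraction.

P(Y = 1 | obs) = 1/3

Enumerate traces; 4 have nonzero weight after conditioning:
  (X=3, Y=2, Z=0) weight 5/54
  (X=3, Y=2, Z=1) weight 1/54
  (X=4, Y=1, Z=0) weight 5/108
  (X=4, Y=1, Z=1) weight 1/108
Group by Y:
  weight(Y=1) = 1/18
  weight(Y=2) = 1/9
Total weight = 1/18 + 1/9 = 1/6
P(Y=1 | obs) = 1/18 / 1/6 = 1/3
P(Y=2 | obs) = 1/9 / 1/6 = 2/3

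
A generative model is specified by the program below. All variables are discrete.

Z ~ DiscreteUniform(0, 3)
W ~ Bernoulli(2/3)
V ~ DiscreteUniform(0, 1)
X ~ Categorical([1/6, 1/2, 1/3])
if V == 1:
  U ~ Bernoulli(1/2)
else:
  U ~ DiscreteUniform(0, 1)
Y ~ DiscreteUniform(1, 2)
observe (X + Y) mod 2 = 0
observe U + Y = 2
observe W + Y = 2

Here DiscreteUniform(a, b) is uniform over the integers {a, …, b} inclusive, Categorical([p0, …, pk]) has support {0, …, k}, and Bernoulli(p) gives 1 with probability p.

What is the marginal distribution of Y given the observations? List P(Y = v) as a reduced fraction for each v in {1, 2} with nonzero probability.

Enumerate traces; 24 have nonzero weight after conditioning:
  (Z=0, W=0, V=0, X=0, U=0, Y=2) weight 1/576
  (Z=0, W=0, V=0, X=2, U=0, Y=2) weight 1/288
  (Z=0, W=0, V=1, X=0, U=0, Y=2) weight 1/576
  (Z=0, W=0, V=1, X=2, U=0, Y=2) weight 1/288
  (Z=0, W=1, V=0, X=1, U=1, Y=1) weight 1/96
  (Z=0, W=1, V=1, X=1, U=1, Y=1) weight 1/96
  (Z=1, W=0, V=0, X=0, U=0, Y=2) weight 1/576
  (Z=1, W=0, V=0, X=2, U=0, Y=2) weight 1/288
  … 16 more
Group by Y:
  weight(Y=1) = 1/12
  weight(Y=2) = 1/24
Total weight = 1/12 + 1/24 = 1/8
P(Y=1 | obs) = 1/12 / 1/8 = 2/3
P(Y=2 | obs) = 1/24 / 1/8 = 1/3

P(Y=1) = 2/3, P(Y=2) = 1/3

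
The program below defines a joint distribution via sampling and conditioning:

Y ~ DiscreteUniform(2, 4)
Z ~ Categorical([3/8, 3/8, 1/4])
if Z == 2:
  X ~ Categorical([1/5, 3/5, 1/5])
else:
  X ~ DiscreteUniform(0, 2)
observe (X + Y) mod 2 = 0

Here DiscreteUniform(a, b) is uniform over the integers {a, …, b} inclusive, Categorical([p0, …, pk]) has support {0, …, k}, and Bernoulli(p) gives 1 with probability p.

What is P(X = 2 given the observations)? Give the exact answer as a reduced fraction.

Enumerate traces; 15 have nonzero weight after conditioning:
  (Y=2, Z=0, X=0) weight 1/24
  (Y=2, Z=0, X=2) weight 1/24
  (Y=2, Z=1, X=0) weight 1/24
  (Y=2, Z=1, X=2) weight 1/24
  (Y=2, Z=2, X=0) weight 1/60
  (Y=2, Z=2, X=2) weight 1/60
  (Y=3, Z=0, X=1) weight 1/24
  (Y=3, Z=1, X=1) weight 1/24
  … 7 more
Group by X:
  weight(X=0) = 1/5
  weight(X=1) = 2/15
  weight(X=2) = 1/5
Total weight = 1/5 + 2/15 + 1/5 = 8/15
P(X=0 | obs) = 1/5 / 8/15 = 3/8
P(X=1 | obs) = 2/15 / 8/15 = 1/4
P(X=2 | obs) = 1/5 / 8/15 = 3/8

P(X = 2 | obs) = 3/8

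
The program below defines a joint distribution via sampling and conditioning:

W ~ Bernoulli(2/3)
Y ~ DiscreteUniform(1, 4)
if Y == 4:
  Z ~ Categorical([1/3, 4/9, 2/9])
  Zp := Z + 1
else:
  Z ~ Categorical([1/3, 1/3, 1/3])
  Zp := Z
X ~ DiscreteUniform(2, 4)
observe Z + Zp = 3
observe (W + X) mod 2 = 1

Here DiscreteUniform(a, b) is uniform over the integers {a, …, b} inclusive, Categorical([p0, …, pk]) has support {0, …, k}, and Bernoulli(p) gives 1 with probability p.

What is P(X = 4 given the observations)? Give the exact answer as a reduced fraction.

Enumerate traces; 3 have nonzero weight after conditioning:
  (W=0, Y=4, Z=1, X=3) weight 1/81
  (W=1, Y=4, Z=1, X=2) weight 2/81
  (W=1, Y=4, Z=1, X=4) weight 2/81
Group by X:
  weight(X=2) = 2/81
  weight(X=3) = 1/81
  weight(X=4) = 2/81
Total weight = 2/81 + 1/81 + 2/81 = 5/81
P(X=2 | obs) = 2/81 / 5/81 = 2/5
P(X=3 | obs) = 1/81 / 5/81 = 1/5
P(X=4 | obs) = 2/81 / 5/81 = 2/5

P(X = 4 | obs) = 2/5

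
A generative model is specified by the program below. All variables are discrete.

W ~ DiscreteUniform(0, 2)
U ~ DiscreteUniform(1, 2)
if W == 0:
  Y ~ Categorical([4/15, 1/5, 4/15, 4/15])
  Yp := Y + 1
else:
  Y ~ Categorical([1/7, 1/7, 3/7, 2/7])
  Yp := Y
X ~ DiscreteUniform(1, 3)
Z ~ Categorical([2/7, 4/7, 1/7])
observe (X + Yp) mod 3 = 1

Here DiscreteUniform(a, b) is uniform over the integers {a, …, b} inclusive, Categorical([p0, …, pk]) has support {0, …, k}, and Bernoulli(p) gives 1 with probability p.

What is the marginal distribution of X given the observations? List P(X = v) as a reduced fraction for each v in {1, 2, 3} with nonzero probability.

Enumerate traces; 72 have nonzero weight after conditioning:
  (W=0, U=1, Y=0, X=3, Z=0) weight 4/945
  (W=0, U=1, Y=0, X=3, Z=1) weight 8/945
  (W=0, U=1, Y=0, X=3, Z=2) weight 2/945
  (W=0, U=1, Y=1, X=2, Z=0) weight 1/315
  (W=0, U=1, Y=1, X=2, Z=1) weight 2/315
  (W=0, U=1, Y=1, X=2, Z=2) weight 1/630
  (W=0, U=1, Y=2, X=1, Z=0) weight 4/945
  (W=0, U=1, Y=2, X=1, Z=1) weight 8/945
  … 64 more
Group by X:
  weight(X=1) = 118/945
  weight(X=2) = 37/315
  weight(X=3) = 86/945
Total weight = 118/945 + 37/315 + 86/945 = 1/3
P(X=1 | obs) = 118/945 / 1/3 = 118/315
P(X=2 | obs) = 37/315 / 1/3 = 37/105
P(X=3 | obs) = 86/945 / 1/3 = 86/315

P(X=1) = 118/315, P(X=2) = 37/105, P(X=3) = 86/315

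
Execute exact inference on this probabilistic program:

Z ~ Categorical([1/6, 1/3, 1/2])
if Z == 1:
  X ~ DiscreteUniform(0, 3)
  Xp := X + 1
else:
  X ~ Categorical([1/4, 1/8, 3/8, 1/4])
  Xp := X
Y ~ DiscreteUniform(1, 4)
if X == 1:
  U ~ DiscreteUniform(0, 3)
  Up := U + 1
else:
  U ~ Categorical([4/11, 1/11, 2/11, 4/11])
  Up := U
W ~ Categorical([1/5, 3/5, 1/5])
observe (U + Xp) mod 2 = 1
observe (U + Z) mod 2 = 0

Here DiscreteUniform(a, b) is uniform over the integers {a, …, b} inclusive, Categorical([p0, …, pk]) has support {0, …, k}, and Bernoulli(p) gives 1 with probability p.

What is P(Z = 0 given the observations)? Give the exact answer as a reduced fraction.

Enumerate traces; 144 have nonzero weight after conditioning:
  (Z=0, X=1, Y=1, U=0, W=0) weight 1/3840
  (Z=0, X=1, Y=1, U=0, W=1) weight 1/1280
  (Z=0, X=1, Y=1, U=0, W=2) weight 1/3840
  (Z=0, X=1, Y=1, U=2, W=0) weight 1/3840
  (Z=0, X=1, Y=1, U=2, W=1) weight 1/1280
  (Z=0, X=1, Y=1, U=2, W=2) weight 1/3840
  (Z=0, X=1, Y=2, U=0, W=0) weight 1/3840
  (Z=0, X=1, Y=2, U=0, W=1) weight 1/1280
  (Z=1, X=1, Y=1, U=1, W=0) weight 1/960
  (Z=2, X=1, Y=1, U=0, W=0) weight 1/1280
  … 134 more
Group by Z:
  weight(Z=0) = 35/1056
  weight(Z=1) = 7/88
  weight(Z=2) = 35/352
Total weight = 35/1056 + 7/88 + 35/352 = 7/33
P(Z=0 | obs) = 35/1056 / 7/33 = 5/32
P(Z=1 | obs) = 7/88 / 7/33 = 3/8
P(Z=2 | obs) = 35/352 / 7/33 = 15/32

P(Z = 0 | obs) = 5/32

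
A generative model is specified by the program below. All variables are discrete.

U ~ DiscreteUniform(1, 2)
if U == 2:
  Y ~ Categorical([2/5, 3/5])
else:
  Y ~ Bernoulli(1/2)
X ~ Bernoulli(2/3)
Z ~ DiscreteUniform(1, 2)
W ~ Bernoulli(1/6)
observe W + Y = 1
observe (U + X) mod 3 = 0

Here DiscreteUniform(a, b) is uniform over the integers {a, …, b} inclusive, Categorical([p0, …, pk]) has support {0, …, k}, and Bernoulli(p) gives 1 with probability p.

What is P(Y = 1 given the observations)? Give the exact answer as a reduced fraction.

P(Y = 1 | obs) = 15/17

Enumerate traces; 4 have nonzero weight after conditioning:
  (U=2, Y=0, X=1, Z=1, W=1) weight 1/90
  (U=2, Y=0, X=1, Z=2, W=1) weight 1/90
  (U=2, Y=1, X=1, Z=1, W=0) weight 1/12
  (U=2, Y=1, X=1, Z=2, W=0) weight 1/12
Group by Y:
  weight(Y=0) = 1/45
  weight(Y=1) = 1/6
Total weight = 1/45 + 1/6 = 17/90
P(Y=0 | obs) = 1/45 / 17/90 = 2/17
P(Y=1 | obs) = 1/6 / 17/90 = 15/17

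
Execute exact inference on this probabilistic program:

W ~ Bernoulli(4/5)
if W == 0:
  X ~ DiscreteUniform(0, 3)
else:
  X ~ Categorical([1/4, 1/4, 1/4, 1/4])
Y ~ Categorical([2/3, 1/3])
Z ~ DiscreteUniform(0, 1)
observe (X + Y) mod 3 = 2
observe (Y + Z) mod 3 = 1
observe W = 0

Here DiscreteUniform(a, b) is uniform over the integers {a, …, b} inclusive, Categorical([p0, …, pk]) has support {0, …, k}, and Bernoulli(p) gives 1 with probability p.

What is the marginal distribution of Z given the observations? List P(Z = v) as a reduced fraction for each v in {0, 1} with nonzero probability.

Enumerate traces; 2 have nonzero weight after conditioning:
  (W=0, X=1, Y=1, Z=0) weight 1/120
  (W=0, X=2, Y=0, Z=1) weight 1/60
Group by Z:
  weight(Z=0) = 1/120
  weight(Z=1) = 1/60
Total weight = 1/120 + 1/60 = 1/40
P(Z=0 | obs) = 1/120 / 1/40 = 1/3
P(Z=1 | obs) = 1/60 / 1/40 = 2/3

P(Z=0) = 1/3, P(Z=1) = 2/3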